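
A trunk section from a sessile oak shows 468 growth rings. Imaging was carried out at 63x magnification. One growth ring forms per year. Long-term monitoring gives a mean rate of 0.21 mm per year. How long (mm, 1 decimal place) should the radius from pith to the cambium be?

98.3 mm

468 years of growth are recorded.
Predicted length = 0.21 mm/year × 468 years = 98.3 mm.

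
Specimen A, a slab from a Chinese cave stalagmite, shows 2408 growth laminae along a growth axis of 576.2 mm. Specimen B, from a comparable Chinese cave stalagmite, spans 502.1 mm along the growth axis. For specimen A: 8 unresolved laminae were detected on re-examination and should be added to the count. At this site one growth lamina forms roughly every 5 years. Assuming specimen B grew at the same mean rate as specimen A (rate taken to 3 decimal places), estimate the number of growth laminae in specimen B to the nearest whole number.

2092 growth laminae

Specimen A: true growth lamina count = 2408 + 8 = 2416.
Specimen A: multiplying by 5 years per growth lamina: 2416 × 5 = 12080 years.
A: Mean rate = 576.2 mm / 12080 years ≈ 0.048 mm/year.
For B, 502.1 / 0.048 = 10460.42 years; at 5 years per growth lamina that is 10460.42 / 5 ≈ 2092 growth laminae.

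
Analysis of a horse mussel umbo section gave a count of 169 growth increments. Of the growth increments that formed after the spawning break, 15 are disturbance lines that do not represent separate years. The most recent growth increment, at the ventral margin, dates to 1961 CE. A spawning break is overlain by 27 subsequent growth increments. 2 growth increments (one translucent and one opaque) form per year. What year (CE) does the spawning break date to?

There are 27 growth increments younger than the spawning break.
Excluding 15 false growth increments: 27 − 15 = 12.
12 growth increments at 2 per year is 12 / 2 = 6 years.
1961 − 6 = 1955 CE.

1955 CE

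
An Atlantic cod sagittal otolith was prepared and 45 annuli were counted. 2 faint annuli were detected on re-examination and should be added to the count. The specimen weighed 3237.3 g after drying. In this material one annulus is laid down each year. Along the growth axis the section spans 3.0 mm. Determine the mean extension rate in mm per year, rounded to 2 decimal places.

0.06 mm per year

After corrections the count is 45 + 2 = 47 annuli.
Mean rate = 3.0 mm / 47 years ≈ 0.06 mm per year.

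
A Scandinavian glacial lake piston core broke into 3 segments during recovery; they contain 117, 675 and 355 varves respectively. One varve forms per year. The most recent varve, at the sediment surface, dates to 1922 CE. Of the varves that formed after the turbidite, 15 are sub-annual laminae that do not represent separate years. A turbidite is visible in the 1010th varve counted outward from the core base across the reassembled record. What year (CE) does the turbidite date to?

1800 CE

Total varves = 117 + 675 + 355 = 1147.
1147 − 1010 = 137 varves lie beyond the turbidite toward the sediment surface.
137 − 15 false = 122 true varves after the turbidite.
The varve at the sediment surface is 1922 CE, so the turbidite dates to 1922 − 122 = 1800 CE.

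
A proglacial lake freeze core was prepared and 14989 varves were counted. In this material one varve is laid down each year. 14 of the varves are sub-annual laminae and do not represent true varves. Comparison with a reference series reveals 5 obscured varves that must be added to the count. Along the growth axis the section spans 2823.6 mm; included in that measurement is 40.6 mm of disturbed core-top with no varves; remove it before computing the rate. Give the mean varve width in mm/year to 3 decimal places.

Correcting the raw count gives 14989 − 14 + 5 = 14980 true varves.
Removing the 40.6 mm offcut leaves 2823.6 − 40.6 = 2783.0 mm.
2783.0 mm over 14980 years gives 2783.0 / 14980 ≈ 0.186 mm/year.

0.186 mm/year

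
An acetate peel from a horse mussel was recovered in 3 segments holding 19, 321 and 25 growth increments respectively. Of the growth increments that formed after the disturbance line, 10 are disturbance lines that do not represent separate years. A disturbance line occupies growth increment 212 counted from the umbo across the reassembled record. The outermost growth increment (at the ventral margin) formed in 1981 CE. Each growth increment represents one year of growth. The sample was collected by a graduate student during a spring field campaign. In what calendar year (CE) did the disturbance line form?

1838 CE

Total growth increments = 19 + 321 + 25 = 365.
365 − 212 = 153 growth increments lie beyond the disturbance line toward the ventral margin.
Excluding 10 false growth increments: 153 − 10 = 143.
The growth increment at the ventral margin is 1981 CE, so the disturbance line dates to 1981 − 143 = 1838 CE.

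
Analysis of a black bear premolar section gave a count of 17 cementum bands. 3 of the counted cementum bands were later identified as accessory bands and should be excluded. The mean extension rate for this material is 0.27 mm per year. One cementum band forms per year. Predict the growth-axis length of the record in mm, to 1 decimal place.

3.8 mm

True cementum band count = 17 − 3 = 14.
14 years at 0.27 mm/year gives 0.27 × 14 = 3.8 mm.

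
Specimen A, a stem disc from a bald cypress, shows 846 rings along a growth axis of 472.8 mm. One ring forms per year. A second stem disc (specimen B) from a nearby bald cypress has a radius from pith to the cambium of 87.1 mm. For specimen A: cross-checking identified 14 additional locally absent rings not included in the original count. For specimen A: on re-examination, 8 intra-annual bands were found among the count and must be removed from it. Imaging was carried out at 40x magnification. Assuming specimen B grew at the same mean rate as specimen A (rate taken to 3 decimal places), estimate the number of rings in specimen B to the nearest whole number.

157 rings

Specimen A: after corrections the count is 846 − 8 + 14 = 852 rings.
A: 472.8 mm over 852 years gives 472.8 / 852 ≈ 0.555 mm/yr.
For B, 87.1 / 0.555 = 156.94 years ≈ 157 rings.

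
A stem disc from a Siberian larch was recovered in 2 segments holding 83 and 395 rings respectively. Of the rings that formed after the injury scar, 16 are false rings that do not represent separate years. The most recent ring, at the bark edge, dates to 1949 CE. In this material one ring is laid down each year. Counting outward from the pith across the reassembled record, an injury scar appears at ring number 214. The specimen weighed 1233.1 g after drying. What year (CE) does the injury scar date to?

1701 CE

Total rings = 83 + 395 = 478.
478 − 214 = 264 rings lie beyond the injury scar toward the bark edge.
Removing the 16 false rings leaves 264 − 16 = 248 true rings beyond the injury scar.
The ring at the bark edge is 1949 CE, so the injury scar dates to 1949 − 248 = 1701 CE.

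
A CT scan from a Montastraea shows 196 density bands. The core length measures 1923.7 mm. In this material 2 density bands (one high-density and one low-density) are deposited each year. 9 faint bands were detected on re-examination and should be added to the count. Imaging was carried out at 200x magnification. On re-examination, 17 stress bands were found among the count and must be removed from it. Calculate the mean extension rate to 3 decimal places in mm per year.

After corrections the count is 196 − 17 + 9 = 188 density bands.
Dividing by 2 density bands per year: 188 / 2 = 94 years.
Mean rate = 1923.7 mm / 94 years ≈ 20.465 mm per year.

20.465 mm per year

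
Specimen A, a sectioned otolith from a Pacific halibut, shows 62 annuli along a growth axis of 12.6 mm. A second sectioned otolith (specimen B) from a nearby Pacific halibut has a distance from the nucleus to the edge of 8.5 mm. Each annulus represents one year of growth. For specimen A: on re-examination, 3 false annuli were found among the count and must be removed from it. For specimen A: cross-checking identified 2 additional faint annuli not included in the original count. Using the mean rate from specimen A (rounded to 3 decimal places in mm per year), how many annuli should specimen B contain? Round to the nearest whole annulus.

41 annuli

Specimen A: true annulus count = 62 − 3 + 2 = 61.
A: Mean rate = 12.6 mm / 61 years ≈ 0.207 mm/yr.
For B, 8.5 / 0.207 = 41.06 years ≈ 41 annuli.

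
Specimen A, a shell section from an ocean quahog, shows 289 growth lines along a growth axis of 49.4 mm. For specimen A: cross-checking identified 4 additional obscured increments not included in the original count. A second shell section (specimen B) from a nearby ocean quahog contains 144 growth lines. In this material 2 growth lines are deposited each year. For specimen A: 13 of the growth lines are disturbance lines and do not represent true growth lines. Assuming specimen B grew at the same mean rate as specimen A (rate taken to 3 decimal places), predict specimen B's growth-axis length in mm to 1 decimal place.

25.4 mm

Specimen A: true growth line count = 289 − 13 + 4 = 280.
Specimen A: 280 growth lines at 2 per year is 280 / 2 = 140 years.
A: 49.4 mm over 140 years gives 49.4 / 140 ≈ 0.353 mm per year.
Specimen B: with 2 growth lines per year, 144 / 2 = 72 years. B's length ≈ 0.353 × 72 = 25.4 mm.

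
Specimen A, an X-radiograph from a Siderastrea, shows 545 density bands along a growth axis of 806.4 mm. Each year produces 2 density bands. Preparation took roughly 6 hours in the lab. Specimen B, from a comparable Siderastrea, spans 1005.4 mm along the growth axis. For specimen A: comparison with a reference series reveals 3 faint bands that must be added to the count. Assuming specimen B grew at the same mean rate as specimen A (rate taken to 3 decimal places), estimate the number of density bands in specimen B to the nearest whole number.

Specimen A: true density band count = 545 + 3 = 548.
Specimen A: dividing by 2 density bands per year: 548 / 2 = 274 years.
A: Extension rate ≈ 806.4 / 274 = 2.943 mm/yr.
Specimen B: 1005.4 mm / 2.943 mm per year = 341.62 years; at 2 density bands per year that is 341.62 × 2 ≈ 683 density bands.

683 density bands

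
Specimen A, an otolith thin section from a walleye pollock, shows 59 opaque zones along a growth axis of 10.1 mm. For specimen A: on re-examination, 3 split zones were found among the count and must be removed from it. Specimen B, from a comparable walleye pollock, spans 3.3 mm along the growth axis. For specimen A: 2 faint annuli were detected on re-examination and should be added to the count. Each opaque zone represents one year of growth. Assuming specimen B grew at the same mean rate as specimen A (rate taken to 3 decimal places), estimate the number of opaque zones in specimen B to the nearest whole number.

19 opaque zones

Specimen A: true opaque zone count = 59 − 3 + 2 = 58.
A: Mean rate = 10.1 mm / 58 years ≈ 0.174 mm per year.
B spans 3.3 / 0.174 = 18.97 years ≈ 19 opaque zones.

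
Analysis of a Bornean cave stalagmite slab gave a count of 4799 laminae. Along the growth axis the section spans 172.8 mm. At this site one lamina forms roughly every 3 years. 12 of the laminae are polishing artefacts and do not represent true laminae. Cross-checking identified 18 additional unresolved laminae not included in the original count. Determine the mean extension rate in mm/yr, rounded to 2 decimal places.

After corrections the count is 4799 − 12 + 18 = 4805 laminae.
4805 laminae at 3 years each span 4805 × 3 = 14415 years.
Mean rate = 172.8 mm / 14415 years ≈ 0.01 mm/yr.

0.01 mm/yr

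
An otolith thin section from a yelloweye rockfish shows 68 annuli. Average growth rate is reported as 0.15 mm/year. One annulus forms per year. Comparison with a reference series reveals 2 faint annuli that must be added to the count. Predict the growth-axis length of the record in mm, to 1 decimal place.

10.5 mm

True annulus count = 68 + 2 = 70.
Length ≈ 0.15 × 70 = 10.5 mm.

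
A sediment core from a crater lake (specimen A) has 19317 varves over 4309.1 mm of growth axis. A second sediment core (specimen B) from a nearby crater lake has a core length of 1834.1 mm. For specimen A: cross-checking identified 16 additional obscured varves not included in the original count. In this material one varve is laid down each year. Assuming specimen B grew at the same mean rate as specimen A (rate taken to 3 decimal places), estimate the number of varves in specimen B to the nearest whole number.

Specimen A: adjusted count: 19317 + 16 = 19333 varves.
A: 4309.1 mm over 19333 years gives 4309.1 / 19333 ≈ 0.223 mm/yr.
B spans 1834.1 / 0.223 = 8224.66 years ≈ 8225 varves.

8225 varves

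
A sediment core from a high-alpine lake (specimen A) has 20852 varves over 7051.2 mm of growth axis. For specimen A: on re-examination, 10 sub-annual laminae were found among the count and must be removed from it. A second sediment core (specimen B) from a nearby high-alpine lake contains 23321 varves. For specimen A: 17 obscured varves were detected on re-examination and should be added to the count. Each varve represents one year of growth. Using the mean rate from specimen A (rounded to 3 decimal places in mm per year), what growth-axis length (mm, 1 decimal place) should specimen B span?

7882.5 mm

Specimen A: adjusted count: 20852 − 10 + 17 = 20859 varves.
A: Mean rate = 7051.2 mm / 20859 years ≈ 0.338 mm per year.
B's length ≈ 0.338 × 23321 = 7882.5 mm.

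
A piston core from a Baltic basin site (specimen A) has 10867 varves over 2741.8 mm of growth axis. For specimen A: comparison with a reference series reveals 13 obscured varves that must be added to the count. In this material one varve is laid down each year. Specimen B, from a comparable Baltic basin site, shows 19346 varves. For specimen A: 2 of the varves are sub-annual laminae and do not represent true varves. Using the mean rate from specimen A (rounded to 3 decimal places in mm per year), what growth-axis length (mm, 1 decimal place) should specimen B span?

Specimen A: after corrections the count is 10867 − 2 + 13 = 10878 varves.
A: Extension rate ≈ 2741.8 / 10878 = 0.252 mm/year.
B's length ≈ 0.252 × 19346 = 4875.2 mm.

4875.2 mm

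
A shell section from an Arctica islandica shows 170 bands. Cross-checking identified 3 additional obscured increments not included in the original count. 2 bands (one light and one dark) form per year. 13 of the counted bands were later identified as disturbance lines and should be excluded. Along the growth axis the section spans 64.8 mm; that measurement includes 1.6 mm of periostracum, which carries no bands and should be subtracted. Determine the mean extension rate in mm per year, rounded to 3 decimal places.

Adjusted count: 170 − 13 + 3 = 160 bands.
160 bands at 2 per year is 160 / 2 = 80 years.
Net length = 64.8 − 1.6 = 63.2 mm.
63.2 mm over 80 years gives 63.2 / 80 ≈ 0.790 mm per year.

0.790 mm per year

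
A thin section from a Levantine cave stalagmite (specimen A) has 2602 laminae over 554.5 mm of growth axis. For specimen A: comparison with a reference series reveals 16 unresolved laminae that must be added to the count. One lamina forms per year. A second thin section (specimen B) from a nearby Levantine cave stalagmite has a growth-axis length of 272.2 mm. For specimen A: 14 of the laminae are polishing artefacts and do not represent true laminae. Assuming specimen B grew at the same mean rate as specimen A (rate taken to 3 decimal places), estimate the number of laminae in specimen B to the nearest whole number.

1278 laminae

Specimen A: adjusted count: 2602 − 14 + 16 = 2604 laminae.
A: Mean rate = 554.5 mm / 2604 years ≈ 0.213 mm/yr.
For B, 272.2 / 0.213 = 1277.93 years ≈ 1278 laminae.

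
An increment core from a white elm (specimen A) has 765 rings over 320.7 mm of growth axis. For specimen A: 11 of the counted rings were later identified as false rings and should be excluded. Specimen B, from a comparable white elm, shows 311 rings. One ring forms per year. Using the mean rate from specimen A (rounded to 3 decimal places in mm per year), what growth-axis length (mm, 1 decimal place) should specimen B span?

Specimen A: true ring count = 765 − 11 = 754.
A: Extension rate ≈ 320.7 / 754 = 0.425 mm/year.
B's length ≈ 0.425 × 311 = 132.2 mm.

132.2 mm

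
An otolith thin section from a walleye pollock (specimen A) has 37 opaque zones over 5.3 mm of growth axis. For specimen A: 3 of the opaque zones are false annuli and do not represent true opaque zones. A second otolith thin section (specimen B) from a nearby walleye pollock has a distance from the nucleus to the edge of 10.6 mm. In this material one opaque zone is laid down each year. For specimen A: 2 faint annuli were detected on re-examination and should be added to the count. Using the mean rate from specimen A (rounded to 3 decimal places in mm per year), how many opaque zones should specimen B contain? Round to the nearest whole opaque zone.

Specimen A: adjusted count: 37 − 3 + 2 = 36 opaque zones.
A: Extension rate ≈ 5.3 / 36 = 0.147 mm/yr.
For B, 10.6 / 0.147 = 72.11 years ≈ 72 opaque zones.

72 opaque zones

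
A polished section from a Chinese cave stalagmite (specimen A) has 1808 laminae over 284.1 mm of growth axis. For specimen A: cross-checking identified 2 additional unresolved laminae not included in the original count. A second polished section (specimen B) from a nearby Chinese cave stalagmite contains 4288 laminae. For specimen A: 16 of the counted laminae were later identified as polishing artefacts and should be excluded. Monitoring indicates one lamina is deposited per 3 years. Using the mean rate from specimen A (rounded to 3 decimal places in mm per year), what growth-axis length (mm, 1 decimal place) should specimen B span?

Specimen A: true lamina count = 1808 − 16 + 2 = 1794.
Specimen A: 1794 laminae at 3 years each span 1794 × 3 = 5382 years.
A: Extension rate ≈ 284.1 / 5382 = 0.053 mm/yr.
Specimen B: multiplying by 3 years per lamina: 4288 × 3 = 12864 years. For B, 0.053 mm/year × 12864 years = 681.8 mm.

681.8 mm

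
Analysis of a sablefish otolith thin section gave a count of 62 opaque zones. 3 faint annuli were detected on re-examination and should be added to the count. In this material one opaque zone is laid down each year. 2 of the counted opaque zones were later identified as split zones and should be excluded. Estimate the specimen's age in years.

Correcting the raw count gives 62 − 2 + 3 = 63 true opaque zones.
One opaque zone per year makes the duration 63 years.

63 yr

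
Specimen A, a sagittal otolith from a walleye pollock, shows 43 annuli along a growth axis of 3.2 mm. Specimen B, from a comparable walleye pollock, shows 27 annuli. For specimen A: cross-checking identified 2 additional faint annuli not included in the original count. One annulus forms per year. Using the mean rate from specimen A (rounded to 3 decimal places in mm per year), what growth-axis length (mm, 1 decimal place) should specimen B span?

Specimen A: adjusted count: 43 + 2 = 45 annuli.
A: Mean rate = 3.2 mm / 45 years ≈ 0.071 mm/yr.
For B, 0.071 mm/year × 27 years = 1.9 mm.

1.9 mm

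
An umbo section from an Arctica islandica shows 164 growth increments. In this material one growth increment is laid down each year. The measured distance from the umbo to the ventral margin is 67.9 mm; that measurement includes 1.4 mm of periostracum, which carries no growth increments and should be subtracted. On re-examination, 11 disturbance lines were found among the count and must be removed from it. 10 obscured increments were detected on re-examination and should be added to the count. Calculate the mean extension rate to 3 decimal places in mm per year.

True growth increment count = 164 − 11 + 10 = 163.
Removing the 1.4 mm offcut leaves 67.9 − 1.4 = 66.5 mm.
Extension rate ≈ 66.5 / 163 = 0.408 mm per year.

0.408 mm per year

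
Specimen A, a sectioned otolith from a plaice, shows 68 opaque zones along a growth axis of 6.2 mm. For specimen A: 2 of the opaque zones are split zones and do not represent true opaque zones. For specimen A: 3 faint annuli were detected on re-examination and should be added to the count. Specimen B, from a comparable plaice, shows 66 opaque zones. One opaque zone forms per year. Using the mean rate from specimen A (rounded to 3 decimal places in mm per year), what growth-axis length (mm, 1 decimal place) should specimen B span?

5.9 mm

Specimen A: adjusted count: 68 − 2 + 3 = 69 opaque zones.
A: Extension rate ≈ 6.2 / 69 = 0.090 mm per year.
For B, 0.090 mm/year × 66 years = 5.9 mm.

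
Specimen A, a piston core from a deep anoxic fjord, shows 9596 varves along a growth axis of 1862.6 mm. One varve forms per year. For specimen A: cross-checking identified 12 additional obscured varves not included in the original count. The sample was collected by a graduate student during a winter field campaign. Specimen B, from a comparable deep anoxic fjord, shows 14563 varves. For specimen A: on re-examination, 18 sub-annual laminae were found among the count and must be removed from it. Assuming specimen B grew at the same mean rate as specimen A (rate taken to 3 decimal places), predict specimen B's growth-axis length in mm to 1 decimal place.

2825.2 mm

Specimen A: adjusted count: 9596 − 18 + 12 = 9590 varves.
A: Mean rate = 1862.6 mm / 9590 years ≈ 0.194 mm/year.
For B, 0.194 mm/year × 14563 years = 2825.2 mm.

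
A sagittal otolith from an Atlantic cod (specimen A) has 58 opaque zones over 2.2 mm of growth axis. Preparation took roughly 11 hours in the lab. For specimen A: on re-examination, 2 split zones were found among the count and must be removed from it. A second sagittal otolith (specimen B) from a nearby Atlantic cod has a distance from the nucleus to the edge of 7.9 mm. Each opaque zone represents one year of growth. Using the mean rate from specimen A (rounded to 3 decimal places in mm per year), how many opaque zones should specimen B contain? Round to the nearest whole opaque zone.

203 opaque zones

Specimen A: adjusted count: 58 − 2 = 56 opaque zones.
A: Mean rate = 2.2 mm / 56 years ≈ 0.039 mm per year.
For B, 7.9 / 0.039 = 202.56 years ≈ 203 opaque zones.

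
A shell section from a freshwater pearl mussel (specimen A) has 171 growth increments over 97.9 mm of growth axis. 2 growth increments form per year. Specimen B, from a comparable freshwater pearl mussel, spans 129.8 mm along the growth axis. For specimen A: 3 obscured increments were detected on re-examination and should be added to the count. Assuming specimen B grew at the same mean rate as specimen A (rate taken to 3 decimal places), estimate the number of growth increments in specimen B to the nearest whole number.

Specimen A: after corrections the count is 171 + 3 = 174 growth increments.
Specimen A: with 2 growth increments per year, 174 / 2 = 87 years.
A: Mean rate = 97.9 mm / 87 years ≈ 1.125 mm/year.
B spans 129.8 / 1.125 = 115.38 years; at 2 growth increments per year that is 115.38 × 2 ≈ 231 growth increments.

231 growth increments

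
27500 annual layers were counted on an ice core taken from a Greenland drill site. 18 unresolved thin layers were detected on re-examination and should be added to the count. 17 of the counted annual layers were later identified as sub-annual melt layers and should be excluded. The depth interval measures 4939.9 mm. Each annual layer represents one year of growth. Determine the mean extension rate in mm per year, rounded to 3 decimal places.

0.180 mm per year

Correcting the raw count gives 27500 − 17 + 18 = 27501 true annual layers.
4939.9 mm over 27501 years gives 4939.9 / 27501 ≈ 0.180 mm per year.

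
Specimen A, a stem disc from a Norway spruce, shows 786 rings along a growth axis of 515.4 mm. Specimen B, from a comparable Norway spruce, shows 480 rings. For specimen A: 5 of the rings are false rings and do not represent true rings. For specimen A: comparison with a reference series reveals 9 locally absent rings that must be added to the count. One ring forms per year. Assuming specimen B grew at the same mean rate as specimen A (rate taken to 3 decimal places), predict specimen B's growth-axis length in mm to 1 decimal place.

Specimen A: adjusted count: 786 − 5 + 9 = 790 rings.
A: 515.4 mm over 790 years gives 515.4 / 790 ≈ 0.652 mm/year.
For B, 0.652 mm/year × 480 years = 313.0 mm.

313.0 mm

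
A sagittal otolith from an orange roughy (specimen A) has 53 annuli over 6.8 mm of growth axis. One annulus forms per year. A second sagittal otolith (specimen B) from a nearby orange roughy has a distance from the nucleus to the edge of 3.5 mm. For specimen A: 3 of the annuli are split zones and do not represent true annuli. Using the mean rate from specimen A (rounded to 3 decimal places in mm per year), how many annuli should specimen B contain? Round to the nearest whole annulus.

Specimen A: true annulus count = 53 − 3 = 50.
A: Mean rate = 6.8 mm / 50 years ≈ 0.136 mm per year.
For B, 3.5 / 0.136 = 25.74 years ≈ 26 annuli.

26 annuli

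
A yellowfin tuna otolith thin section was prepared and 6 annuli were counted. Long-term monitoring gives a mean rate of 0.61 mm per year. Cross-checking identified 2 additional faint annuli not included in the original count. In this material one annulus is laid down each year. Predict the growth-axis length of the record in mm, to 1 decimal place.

4.9 mm

Correcting the raw count gives 6 + 2 = 8 true annuli.
8 years at 0.61 mm/year gives 0.61 × 8 = 4.9 mm.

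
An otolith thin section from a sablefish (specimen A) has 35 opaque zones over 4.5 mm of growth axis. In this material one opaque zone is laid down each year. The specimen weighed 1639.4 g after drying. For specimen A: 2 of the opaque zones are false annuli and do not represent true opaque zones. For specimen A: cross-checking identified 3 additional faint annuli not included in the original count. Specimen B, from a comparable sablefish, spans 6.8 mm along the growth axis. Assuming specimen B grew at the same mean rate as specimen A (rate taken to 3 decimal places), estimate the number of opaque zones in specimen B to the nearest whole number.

Specimen A: correcting the raw count gives 35 − 2 + 3 = 36 true opaque zones.
A: Extension rate ≈ 4.5 / 36 = 0.125 mm/yr.
For B, 6.8 / 0.125 = 54.40 years ≈ 54 opaque zones.

54 opaque zones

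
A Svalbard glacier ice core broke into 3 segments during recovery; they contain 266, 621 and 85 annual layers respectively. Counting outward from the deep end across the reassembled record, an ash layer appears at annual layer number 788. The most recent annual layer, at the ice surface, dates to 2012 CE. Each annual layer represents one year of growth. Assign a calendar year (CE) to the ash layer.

Total annual layers = 266 + 621 + 85 = 972.
Between annual layer 788 and the ice surface there are 972 − 788 = 184 annual layers.
2012 − 184 = 1828 CE.

1828 CE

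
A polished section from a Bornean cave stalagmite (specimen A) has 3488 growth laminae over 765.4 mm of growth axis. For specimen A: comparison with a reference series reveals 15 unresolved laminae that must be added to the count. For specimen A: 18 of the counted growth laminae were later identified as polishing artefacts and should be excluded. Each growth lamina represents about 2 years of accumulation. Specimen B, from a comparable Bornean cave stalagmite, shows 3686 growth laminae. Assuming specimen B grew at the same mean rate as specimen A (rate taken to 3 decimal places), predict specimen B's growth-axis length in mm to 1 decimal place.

810.9 mm

Specimen A: after corrections the count is 3488 − 18 + 15 = 3485 growth laminae.
Specimen A: multiplying by 2 years per growth lamina: 3485 × 2 = 6970 years.
A: Extension rate ≈ 765.4 / 6970 = 0.110 mm/year.
Specimen B: multiplying by 2 years per growth lamina: 3686 × 2 = 7372 years. B's length ≈ 0.110 × 7372 = 810.9 mm.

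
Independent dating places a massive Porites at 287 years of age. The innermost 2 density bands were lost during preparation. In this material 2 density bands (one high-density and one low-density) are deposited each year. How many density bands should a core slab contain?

572 density bands

With 2 density bands per year, 287 years would produce 287 × 2 = 574 density bands.
574 − 2 missed = 572 density bands expected in the prepared section.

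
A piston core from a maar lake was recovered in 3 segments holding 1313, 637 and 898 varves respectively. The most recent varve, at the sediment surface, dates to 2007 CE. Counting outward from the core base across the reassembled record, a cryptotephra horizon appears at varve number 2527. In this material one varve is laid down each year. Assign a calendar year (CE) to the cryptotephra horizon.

Total varves = 1313 + 637 + 898 = 2848.
Between varve 2527 and the sediment surface there are 2848 − 2527 = 321 varves.
Counting back 321 years from 2007 CE places the cryptotephra horizon in 2007 − 321 = 1686 CE.

1686 CE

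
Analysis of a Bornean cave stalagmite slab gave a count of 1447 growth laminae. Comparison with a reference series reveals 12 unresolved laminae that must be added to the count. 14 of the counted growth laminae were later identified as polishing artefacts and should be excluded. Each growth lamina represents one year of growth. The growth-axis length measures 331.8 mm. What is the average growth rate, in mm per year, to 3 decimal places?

0.230 mm per year

After corrections the count is 1447 − 14 + 12 = 1445 growth laminae.
Mean rate = 331.8 mm / 1445 years ≈ 0.230 mm per year.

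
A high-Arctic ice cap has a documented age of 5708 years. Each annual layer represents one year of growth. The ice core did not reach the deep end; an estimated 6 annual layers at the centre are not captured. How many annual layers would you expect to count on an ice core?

5702 annual layers

At one annual layer per year, 5708 years correspond to 5708 annual layers.
Less the 6 uncaptured annual layers: 5708 − 6 = 5702.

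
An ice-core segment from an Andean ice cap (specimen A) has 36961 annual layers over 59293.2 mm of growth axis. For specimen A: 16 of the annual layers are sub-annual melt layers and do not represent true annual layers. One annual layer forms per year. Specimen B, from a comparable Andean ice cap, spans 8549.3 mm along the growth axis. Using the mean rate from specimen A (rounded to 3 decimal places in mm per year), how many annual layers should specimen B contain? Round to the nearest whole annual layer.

Specimen A: true annual layer count = 36961 − 16 = 36945.
A: Mean rate = 59293.2 mm / 36945 years ≈ 1.605 mm per year.
Specimen B: 8549.3 mm / 1.605 mm per year = 5326.67 years ≈ 5327 annual layers.

5327 annual layers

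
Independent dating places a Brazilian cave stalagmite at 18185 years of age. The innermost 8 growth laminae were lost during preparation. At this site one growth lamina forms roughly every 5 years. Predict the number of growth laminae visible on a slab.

3629 growth laminae

One growth lamina every 5 years means 18185 / 5 = 3637 growth laminae.
Less the 8 uncaptured growth laminae: 3637 − 8 = 3629.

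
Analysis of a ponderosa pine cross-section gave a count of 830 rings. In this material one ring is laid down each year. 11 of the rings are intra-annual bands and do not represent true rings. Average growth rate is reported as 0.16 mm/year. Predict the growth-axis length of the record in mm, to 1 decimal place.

131.0 mm

Correcting the raw count gives 830 − 11 = 819 true rings.
Predicted length = 0.16 mm/year × 819 years = 131.0 mm.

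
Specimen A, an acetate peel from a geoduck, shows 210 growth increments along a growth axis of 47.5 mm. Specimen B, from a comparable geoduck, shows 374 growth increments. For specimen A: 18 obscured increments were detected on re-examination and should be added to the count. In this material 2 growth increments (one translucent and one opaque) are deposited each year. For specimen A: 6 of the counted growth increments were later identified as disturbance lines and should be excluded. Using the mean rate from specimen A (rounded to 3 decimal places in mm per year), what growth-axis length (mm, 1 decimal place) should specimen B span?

Specimen A: after corrections the count is 210 − 6 + 18 = 222 growth increments.
Specimen A: dividing by 2 growth increments per year: 222 / 2 = 111 years.
A: Mean rate = 47.5 mm / 111 years ≈ 0.428 mm per year.
Specimen B: dividing by 2 growth increments per year: 374 / 2 = 187 years. Length of B = 0.428 × 187 = 80.0 mm.

80.0 mm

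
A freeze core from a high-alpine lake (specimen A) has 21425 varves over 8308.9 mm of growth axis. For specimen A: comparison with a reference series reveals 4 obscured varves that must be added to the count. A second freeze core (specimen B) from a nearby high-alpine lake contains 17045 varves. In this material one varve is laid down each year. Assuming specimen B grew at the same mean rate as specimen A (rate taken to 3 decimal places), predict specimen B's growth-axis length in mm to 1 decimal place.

Specimen A: correcting the raw count gives 21425 + 4 = 21429 true varves.
A: Extension rate ≈ 8308.9 / 21429 = 0.388 mm/yr.
For B, 0.388 mm/year × 17045 years = 6613.5 mm.

6613.5 mm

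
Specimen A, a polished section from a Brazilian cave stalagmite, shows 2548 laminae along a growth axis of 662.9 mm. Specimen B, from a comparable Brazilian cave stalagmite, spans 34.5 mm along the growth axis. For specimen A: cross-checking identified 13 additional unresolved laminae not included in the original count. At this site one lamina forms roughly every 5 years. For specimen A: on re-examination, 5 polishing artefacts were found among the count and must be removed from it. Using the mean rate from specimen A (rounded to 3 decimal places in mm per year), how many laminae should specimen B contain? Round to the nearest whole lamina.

133 laminae

Specimen A: true lamina count = 2548 − 5 + 13 = 2556.
Specimen A: 2556 laminae at 5 years each span 2556 × 5 = 12780 years.
A: 662.9 mm over 12780 years gives 662.9 / 12780 ≈ 0.052 mm per year.
B spans 34.5 / 0.052 = 663.46 years; at 5 years per lamina that is 663.46 / 5 ≈ 133 laminae.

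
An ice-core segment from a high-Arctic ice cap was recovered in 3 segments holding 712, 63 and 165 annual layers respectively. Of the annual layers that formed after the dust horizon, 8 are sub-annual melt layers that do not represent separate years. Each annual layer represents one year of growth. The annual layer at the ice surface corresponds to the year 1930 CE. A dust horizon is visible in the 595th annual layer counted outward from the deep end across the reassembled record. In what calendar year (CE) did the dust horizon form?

Total annual layers = 712 + 63 + 165 = 940.
940 − 595 = 345 annual layers lie beyond the dust horizon toward the ice surface.
Removing the 8 false annual layers leaves 345 − 8 = 337 true annual layers beyond the dust horizon.
Counting back 337 years from 1930 CE places the dust horizon in 1930 − 337 = 1593 CE.

1593 CE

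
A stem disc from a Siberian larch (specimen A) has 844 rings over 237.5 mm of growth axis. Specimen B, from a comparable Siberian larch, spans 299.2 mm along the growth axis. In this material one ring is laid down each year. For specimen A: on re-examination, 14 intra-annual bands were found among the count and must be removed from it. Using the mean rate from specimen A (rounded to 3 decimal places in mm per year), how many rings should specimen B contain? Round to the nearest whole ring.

Specimen A: after corrections the count is 844 − 14 = 830 rings.
A: 237.5 mm over 830 years gives 237.5 / 830 ≈ 0.286 mm per year.
For B, 299.2 / 0.286 = 1046.15 years ≈ 1046 rings.

1046 rings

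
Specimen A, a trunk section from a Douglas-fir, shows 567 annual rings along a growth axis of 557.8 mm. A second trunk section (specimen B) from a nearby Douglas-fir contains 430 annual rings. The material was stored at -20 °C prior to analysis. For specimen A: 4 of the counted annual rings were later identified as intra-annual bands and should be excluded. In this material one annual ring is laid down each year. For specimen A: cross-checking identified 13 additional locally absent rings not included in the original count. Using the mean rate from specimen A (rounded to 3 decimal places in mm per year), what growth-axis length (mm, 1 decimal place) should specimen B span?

Specimen A: after corrections the count is 567 − 4 + 13 = 576 annual rings.
A: Mean rate = 557.8 mm / 576 years ≈ 0.968 mm/yr.
B's length ≈ 0.968 × 430 = 416.2 mm.

416.2 mm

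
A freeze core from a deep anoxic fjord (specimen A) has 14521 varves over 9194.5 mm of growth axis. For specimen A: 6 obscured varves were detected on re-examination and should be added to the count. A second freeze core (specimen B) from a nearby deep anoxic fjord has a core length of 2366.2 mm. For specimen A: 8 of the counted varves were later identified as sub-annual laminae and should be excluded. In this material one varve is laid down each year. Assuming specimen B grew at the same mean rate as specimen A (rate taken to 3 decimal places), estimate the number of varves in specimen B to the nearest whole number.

Specimen A: adjusted count: 14521 − 8 + 6 = 14519 varves.
A: Mean rate = 9194.5 mm / 14519 years ≈ 0.633 mm/year.
Specimen B: 2366.2 mm / 0.633 mm per year = 3738.07 years ≈ 3738 varves.

3738 varves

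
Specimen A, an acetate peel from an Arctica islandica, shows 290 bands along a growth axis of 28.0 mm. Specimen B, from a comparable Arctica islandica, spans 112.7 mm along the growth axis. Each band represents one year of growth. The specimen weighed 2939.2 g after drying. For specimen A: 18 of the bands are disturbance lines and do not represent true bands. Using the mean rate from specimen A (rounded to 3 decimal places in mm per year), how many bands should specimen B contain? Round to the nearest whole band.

1094 bands

Specimen A: after corrections the count is 290 − 18 = 272 bands.
A: Mean rate = 28.0 mm / 272 years ≈ 0.103 mm/year.
B spans 112.7 / 0.103 = 1094.17 years ≈ 1094 bands.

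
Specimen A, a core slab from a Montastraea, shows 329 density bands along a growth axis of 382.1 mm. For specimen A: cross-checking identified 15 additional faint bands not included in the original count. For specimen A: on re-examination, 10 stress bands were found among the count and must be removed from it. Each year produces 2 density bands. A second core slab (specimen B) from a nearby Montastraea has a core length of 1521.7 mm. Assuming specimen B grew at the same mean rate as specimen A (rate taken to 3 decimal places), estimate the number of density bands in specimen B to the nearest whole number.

1330 density bands

Specimen A: correcting the raw count gives 329 − 10 + 15 = 334 true density bands.
Specimen A: dividing by 2 density bands per year: 334 / 2 = 167 years.
A: Mean rate = 382.1 mm / 167 years ≈ 2.288 mm/yr.
Specimen B: 1521.7 mm / 2.288 mm per year = 665.08 years; at 2 density bands per year that is 665.08 × 2 ≈ 1330 density bands.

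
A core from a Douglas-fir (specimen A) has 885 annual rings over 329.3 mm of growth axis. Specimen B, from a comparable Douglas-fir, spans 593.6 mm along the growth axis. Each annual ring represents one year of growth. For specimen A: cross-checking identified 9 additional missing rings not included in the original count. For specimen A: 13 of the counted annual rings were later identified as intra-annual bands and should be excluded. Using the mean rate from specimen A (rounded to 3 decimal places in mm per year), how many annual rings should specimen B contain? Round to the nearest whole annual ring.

Specimen A: adjusted count: 885 − 13 + 9 = 881 annual rings.
A: 329.3 mm over 881 years gives 329.3 / 881 ≈ 0.374 mm per year.
Specimen B: 593.6 mm / 0.374 mm per year = 1587.17 years ≈ 1587 annual rings.

1587 annual rings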